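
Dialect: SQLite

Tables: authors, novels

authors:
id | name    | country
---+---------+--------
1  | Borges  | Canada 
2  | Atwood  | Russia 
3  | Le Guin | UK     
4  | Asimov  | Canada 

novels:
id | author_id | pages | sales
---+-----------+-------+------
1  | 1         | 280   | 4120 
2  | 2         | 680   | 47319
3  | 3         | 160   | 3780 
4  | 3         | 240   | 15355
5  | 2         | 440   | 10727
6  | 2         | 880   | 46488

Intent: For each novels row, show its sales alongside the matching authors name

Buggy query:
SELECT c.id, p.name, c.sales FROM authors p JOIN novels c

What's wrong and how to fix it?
Bug: Missing join condition: each novels row is matched to all authors rows instead of just its own

Fix: Add ON c.author_id = p.id to the JOIN

Corrected query:
SELECT c.id, p.name, c.sales FROM authors p JOIN novels c ON c.author_id = p.id

Result:
id | name    | sales
---+---------+------
1  | Borges  | 4120 
2  | Atwood  | 47319
3  | Le Guin | 3780 
4  | Le Guin | 15355
5  | Atwood  | 10727
6  | Atwood  | 46488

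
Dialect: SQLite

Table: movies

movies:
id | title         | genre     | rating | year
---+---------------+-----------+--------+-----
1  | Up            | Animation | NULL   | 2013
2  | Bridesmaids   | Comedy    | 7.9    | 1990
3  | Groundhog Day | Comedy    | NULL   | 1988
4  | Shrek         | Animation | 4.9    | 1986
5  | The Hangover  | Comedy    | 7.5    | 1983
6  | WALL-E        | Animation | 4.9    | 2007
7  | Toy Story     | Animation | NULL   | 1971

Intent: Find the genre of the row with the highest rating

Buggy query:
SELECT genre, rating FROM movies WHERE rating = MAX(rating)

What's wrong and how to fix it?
Bug: WHERE is evaluated per row; an aggregate over the whole table isn't defined there

Fix: Use a subquery: WHERE rating = (SELECT MAX(rating) FROM movies)

Corrected query:
SELECT genre, rating FROM movies WHERE rating = (SELECT MAX(rating) FROM movies)

Result:
genre  | rating
-------+-------
Comedy | 7.9   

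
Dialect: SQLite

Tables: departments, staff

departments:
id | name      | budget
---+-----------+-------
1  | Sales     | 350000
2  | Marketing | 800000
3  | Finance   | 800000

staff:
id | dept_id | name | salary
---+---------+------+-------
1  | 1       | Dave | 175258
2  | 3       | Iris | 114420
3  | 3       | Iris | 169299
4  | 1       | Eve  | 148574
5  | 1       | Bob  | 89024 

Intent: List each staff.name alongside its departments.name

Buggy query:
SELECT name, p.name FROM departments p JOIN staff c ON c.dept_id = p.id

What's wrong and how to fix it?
Bug: 'name' exists in both joined tables, so the database can't tell which one is meant

Fix: Qualify the column with its table alias (c.name)

Corrected query:
SELECT c.name, p.name FROM departments p JOIN staff c ON c.dept_id = p.id

Result:
name | name   
-----+--------
Dave | Sales  
Iris | Finance
Iris | Finance
Eve  | Sales  
Bob  | Sales  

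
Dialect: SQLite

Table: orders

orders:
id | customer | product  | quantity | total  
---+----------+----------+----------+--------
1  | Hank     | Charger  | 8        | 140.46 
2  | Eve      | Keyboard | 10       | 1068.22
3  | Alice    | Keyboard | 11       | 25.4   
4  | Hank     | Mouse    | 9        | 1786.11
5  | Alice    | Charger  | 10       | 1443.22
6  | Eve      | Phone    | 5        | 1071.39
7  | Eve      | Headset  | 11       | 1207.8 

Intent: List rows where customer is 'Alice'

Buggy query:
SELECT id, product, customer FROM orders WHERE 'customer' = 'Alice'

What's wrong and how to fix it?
Bug: 'customer' in single quotes is a string literal, not the column; the comparison is literal-vs-literal and never true

Fix: Remove the quotes around the column name (or use double quotes for an identifier)

Corrected query:
SELECT id, product, customer FROM orders WHERE customer = 'Alice'

Result:
id | product  | customer
---+----------+---------
3  | Keyboard | Alice   
5  | Charger  | Alice   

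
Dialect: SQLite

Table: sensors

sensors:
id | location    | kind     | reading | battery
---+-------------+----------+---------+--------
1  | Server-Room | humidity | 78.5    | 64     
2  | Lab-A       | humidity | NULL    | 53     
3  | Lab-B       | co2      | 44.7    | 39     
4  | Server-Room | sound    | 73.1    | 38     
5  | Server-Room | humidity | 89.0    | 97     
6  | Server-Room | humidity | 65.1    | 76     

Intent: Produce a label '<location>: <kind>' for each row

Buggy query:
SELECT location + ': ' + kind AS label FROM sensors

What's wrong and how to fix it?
Bug: SQLite uses || for string concatenation; + coerces text to numbers (yielding 0)

Fix: Use the || operator for string concatenation

Corrected query:
SELECT location || ': ' || kind AS label FROM sensors

Result:
label                
---------------------
Server-Room: humidity
Lab-A: humidity      
Lab-B: co2           
Server-Room: sound   
Server-Room: humidity
Server-Room: humidity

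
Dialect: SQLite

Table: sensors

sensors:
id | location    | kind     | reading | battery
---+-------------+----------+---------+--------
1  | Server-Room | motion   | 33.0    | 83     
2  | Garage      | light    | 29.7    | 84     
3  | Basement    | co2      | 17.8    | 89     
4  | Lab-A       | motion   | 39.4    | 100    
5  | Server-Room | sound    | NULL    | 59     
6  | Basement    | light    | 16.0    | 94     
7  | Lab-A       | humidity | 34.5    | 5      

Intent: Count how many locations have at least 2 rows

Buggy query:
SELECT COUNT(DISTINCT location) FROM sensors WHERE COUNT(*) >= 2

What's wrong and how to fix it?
Bug: COUNT(*) cannot appear in WHERE; the per-group count doesn't exist yet

Fix: Group first with HAVING COUNT(*) >= 2, then COUNT the resulting groups

Corrected query:
SELECT COUNT(*) FROM (SELECT location FROM sensors GROUP BY location HAVING COUNT(*) >= 2)

Result:
COUNT(*)
--------
3       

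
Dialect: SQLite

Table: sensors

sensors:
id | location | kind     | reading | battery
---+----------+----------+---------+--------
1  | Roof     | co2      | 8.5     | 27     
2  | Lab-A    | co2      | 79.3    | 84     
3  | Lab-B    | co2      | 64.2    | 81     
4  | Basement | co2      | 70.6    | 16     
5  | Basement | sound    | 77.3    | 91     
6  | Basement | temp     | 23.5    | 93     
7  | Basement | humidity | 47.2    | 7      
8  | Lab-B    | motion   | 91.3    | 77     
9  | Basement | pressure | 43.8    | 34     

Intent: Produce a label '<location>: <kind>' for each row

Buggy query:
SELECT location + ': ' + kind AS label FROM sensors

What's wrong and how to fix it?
Bug: SQLite uses || for string concatenation; + coerces text to numbers (yielding 0)

Fix: Use the || operator for string concatenation

Corrected query:
SELECT location || ': ' || kind AS label FROM sensors

Result:
label             
------------------
Roof: co2         
Lab-A: co2        
Lab-B: co2        
Basement: co2     
Basement: sound   
Basement: temp    
Basement: humidity
Lab-B: motion     
Basement: pressure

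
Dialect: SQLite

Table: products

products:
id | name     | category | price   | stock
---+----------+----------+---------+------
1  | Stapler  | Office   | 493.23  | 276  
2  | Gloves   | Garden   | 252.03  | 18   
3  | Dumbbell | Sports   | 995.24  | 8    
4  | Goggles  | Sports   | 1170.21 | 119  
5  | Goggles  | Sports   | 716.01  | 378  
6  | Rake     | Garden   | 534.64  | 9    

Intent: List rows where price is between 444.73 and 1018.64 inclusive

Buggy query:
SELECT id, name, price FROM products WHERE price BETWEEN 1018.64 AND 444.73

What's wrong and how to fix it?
Bug: BETWEEN expects the lower bound first; with 1018.64 AND 444.73 the range is empty

Fix: Write BETWEEN 444.73 AND 1018.64

Corrected query:
SELECT id, name, price FROM products WHERE price BETWEEN 444.73 AND 1018.64

Result:
id | name     | price 
---+----------+-------
1  | Stapler  | 493.23
3  | Dumbbell | 995.24
5  | Goggles  | 716.01
6  | Rake     | 534.64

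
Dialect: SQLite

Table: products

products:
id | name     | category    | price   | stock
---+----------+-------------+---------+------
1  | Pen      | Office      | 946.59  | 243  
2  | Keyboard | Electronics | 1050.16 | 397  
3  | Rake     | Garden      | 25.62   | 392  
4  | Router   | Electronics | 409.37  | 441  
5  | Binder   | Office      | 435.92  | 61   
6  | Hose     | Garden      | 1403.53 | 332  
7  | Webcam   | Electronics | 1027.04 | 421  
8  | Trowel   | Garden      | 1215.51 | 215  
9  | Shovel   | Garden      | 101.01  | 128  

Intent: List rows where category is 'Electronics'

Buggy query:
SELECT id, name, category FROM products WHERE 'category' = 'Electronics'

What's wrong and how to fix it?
Bug: Single quotes denote string literals in SQL; the column name is being compared as a constant string

Fix: Remove the quotes around the column name (or use double quotes for an identifier)

Corrected query:
SELECT id, name, category FROM products WHERE category = 'Electronics'

Result:
id | name     | category   
---+----------+------------
2  | Keyboard | Electronics
4  | Router   | Electronics
7  | Webcam   | Electronics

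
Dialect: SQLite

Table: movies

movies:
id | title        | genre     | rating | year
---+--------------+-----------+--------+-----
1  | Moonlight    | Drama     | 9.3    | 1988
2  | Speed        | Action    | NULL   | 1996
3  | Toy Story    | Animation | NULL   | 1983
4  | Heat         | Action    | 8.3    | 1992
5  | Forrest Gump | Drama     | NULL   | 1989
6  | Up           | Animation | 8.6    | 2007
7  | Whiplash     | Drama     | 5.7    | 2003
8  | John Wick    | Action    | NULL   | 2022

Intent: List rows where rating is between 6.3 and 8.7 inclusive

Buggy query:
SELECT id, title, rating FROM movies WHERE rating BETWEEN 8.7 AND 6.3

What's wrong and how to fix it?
Bug: BETWEEN expects the lower bound first; with 8.7 AND 6.3 the range is empty

Fix: Swap the bounds so the smaller value comes first

Corrected query:
SELECT id, title, rating FROM movies WHERE rating BETWEEN 6.3 AND 8.7

Result:
id | title | rating
---+-------+-------
4  | Heat  | 8.3   
6  | Up    | 8.6   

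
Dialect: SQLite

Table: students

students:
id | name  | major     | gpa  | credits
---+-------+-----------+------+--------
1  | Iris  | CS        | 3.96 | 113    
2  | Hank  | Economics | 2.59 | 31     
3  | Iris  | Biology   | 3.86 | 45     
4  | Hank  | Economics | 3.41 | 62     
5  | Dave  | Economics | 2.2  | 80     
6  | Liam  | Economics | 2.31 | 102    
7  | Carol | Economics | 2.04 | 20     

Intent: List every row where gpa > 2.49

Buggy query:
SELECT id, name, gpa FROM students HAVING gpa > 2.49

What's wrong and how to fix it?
Bug: HAVING filters the output of aggregation, but this query has no GROUP BY and no aggregate functions, so SQLite rejects it (HAVING clause on a non-aggregate query); the condition here is per row

Fix: Replace HAVING with WHERE since the condition applies to individual rows

Corrected query:
SELECT id, name, gpa FROM students WHERE gpa > 2.49

Result:
id | name | gpa 
---+------+-----
1  | Iris | 3.96
2  | Hank | 2.59
3  | Iris | 3.86
4  | Hank | 3.41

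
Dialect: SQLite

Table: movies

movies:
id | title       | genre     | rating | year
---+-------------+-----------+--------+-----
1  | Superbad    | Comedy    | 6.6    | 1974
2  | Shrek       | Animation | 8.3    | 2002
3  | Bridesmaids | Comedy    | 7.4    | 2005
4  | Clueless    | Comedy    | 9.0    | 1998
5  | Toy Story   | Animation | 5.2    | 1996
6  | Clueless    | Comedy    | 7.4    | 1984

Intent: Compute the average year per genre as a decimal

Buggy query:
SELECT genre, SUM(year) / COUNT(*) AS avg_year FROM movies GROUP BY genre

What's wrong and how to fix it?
Bug: SUM(year) and COUNT(*) are both integers; the division truncates the fractional part

Fix: Multiply by 1.0 (or CAST to REAL) to force floating-point division

Corrected query:
SELECT genre, SUM(year) * 1.0 / COUNT(*) AS avg_year FROM movies GROUP BY genre

Result:
genre     | avg_year
----------+---------
Animation | 1999    
Comedy    | 1990.25 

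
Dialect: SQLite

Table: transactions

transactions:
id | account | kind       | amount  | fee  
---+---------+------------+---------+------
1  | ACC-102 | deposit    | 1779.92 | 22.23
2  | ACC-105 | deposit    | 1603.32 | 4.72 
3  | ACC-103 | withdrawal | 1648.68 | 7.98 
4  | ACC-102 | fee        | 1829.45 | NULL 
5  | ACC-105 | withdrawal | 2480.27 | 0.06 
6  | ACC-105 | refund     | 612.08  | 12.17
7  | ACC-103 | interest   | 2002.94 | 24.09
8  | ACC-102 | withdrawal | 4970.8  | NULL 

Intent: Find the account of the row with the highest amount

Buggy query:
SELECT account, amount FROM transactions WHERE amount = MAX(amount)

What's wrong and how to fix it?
Bug: WHERE is evaluated per row; an aggregate over the whole table isn't defined there

Fix: Use a subquery: WHERE amount = (SELECT MAX(amount) FROM transactions)

Corrected query:
SELECT account, amount FROM transactions WHERE amount = (SELECT MAX(amount) FROM transactions)

Result:
account | amount
--------+-------
ACC-102 | 4970.8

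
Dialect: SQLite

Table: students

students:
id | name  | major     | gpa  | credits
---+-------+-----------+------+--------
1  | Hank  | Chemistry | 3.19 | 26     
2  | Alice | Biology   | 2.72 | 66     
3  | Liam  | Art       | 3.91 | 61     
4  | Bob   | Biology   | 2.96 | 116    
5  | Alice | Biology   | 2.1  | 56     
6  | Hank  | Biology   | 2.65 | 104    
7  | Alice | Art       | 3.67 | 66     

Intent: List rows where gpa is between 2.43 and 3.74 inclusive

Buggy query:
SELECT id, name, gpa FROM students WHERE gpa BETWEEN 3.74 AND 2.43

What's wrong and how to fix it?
Bug: The bounds are reversed; BETWEEN a AND b requires a <= b to match anything

Fix: Write BETWEEN 2.43 AND 3.74

Corrected query:
SELECT id, name, gpa FROM students WHERE gpa BETWEEN 2.43 AND 3.74

Result:
id | name  | gpa 
---+-------+-----
1  | Hank  | 3.19
2  | Alice | 2.72
4  | Bob   | 2.96
6  | Hank  | 2.65
7  | Alice | 3.67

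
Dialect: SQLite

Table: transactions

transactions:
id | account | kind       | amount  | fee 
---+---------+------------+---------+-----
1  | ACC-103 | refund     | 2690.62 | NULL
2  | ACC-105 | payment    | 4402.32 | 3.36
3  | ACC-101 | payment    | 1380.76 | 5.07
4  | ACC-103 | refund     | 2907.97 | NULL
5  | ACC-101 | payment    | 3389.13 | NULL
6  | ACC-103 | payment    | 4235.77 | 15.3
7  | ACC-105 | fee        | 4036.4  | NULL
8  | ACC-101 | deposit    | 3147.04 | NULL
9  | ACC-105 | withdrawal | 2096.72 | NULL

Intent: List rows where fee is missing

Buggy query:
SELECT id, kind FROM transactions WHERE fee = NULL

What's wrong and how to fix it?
Bug: Comparing to NULL with '=' never matches; NULL = NULL is unknown, not true

Fix: Use IS NULL to test for NULL

Corrected query:
SELECT id, kind FROM transactions WHERE fee IS NULL

Result:
id | kind      
---+-----------
1  | refund    
4  | refund    
5  | payment   
7  | fee       
8  | deposit   
9  | withdrawal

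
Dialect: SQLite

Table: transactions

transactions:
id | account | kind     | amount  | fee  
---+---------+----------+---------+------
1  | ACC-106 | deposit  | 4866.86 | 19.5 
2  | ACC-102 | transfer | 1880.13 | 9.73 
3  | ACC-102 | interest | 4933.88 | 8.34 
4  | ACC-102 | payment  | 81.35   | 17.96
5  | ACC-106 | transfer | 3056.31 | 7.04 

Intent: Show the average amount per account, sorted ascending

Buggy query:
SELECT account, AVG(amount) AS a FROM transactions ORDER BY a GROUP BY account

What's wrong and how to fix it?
Bug: ORDER BY appears before GROUP BY; SQL clause order requires GROUP BY first

Fix: Reorder: SELECT … FROM … GROUP BY … ORDER BY …

Corrected query:
SELECT account, AVG(amount) AS a FROM transactions GROUP BY account ORDER BY a

Result:
account | a          
--------+------------
ACC-102 | 2298.453333
ACC-106 | 3961.585   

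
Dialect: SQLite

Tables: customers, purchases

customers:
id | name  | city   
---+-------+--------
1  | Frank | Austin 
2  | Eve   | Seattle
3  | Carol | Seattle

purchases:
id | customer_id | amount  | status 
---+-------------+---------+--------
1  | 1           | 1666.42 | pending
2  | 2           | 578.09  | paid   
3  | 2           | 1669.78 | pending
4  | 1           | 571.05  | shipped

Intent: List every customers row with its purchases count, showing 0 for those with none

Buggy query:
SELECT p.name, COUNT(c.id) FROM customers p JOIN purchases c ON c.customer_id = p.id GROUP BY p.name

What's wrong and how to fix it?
Bug: An inner join excludes parents with zero children

Fix: Use LEFT JOIN so parents without children still appear (COUNT(c.id) gives 0)

Corrected query:
SELECT p.name, COUNT(c.id) FROM customers p LEFT JOIN purchases c ON c.customer_id = p.id GROUP BY p.name

Result:
name  | COUNT(c.id)
------+------------
Carol | 0          
Eve   | 2          
Frank | 2          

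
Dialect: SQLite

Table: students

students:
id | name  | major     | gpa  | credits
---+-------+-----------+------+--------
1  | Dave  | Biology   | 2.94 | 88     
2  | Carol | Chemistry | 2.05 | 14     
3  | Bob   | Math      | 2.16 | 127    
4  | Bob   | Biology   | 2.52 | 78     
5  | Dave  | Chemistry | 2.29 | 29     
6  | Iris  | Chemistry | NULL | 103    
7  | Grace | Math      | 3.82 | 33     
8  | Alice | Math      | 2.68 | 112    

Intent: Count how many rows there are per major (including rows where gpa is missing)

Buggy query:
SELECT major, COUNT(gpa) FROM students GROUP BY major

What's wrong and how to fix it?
Bug: COUNT(column) counts non-NULL values only; rows with NULL gpa aren't counted

Fix: Replace COUNT(gpa) with COUNT(*)

Corrected query:
SELECT major, COUNT(*) FROM students GROUP BY major

Result:
major     | COUNT(*)
----------+---------
Biology   | 2       
Chemistry | 3       
Math      | 3       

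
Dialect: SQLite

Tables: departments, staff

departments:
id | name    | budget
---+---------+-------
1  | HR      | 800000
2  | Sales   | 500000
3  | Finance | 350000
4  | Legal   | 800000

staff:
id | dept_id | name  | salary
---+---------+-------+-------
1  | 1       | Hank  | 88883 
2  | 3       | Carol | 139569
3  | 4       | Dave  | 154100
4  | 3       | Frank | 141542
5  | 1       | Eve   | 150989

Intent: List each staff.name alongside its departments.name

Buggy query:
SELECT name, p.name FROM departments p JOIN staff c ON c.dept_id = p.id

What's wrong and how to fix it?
Bug: 'name' exists in both joined tables, so the database can't tell which one is meant

Fix: Prefix ambiguous columns with the table alias

Corrected query:
SELECT c.name, p.name FROM departments p JOIN staff c ON c.dept_id = p.id

Result:
name  | name   
------+--------
Hank  | HR     
Carol | Finance
Dave  | Legal  
Frank | Finance
Eve   | HR     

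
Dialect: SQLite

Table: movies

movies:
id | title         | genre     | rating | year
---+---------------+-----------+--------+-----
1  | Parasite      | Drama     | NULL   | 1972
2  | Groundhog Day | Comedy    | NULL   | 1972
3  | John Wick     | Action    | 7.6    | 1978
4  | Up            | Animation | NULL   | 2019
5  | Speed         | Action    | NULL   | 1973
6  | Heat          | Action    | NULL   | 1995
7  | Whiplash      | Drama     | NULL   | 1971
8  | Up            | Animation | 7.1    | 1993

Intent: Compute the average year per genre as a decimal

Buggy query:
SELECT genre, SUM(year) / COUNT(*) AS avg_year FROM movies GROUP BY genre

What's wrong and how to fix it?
Bug: SUM(year) and COUNT(*) are both integers; the division truncates the fractional part

Fix: Multiply by 1.0 (or CAST to REAL) to force floating-point division

Corrected query:
SELECT genre, SUM(year) * 1.0 / COUNT(*) AS avg_year FROM movies GROUP BY genre

Result:
genre     | avg_year
----------+---------
Action    | 1982    
Animation | 2006    
Comedy    | 1972    
Drama     | 1971.5  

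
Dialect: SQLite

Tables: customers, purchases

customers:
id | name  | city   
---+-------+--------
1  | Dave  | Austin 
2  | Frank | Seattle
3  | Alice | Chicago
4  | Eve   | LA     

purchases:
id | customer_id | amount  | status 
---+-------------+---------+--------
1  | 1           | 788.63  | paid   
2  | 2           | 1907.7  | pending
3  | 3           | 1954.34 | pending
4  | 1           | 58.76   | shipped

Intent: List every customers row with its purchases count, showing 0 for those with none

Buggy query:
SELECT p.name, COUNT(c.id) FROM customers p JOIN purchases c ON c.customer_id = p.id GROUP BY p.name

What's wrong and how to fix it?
Bug: INNER JOIN drops customers rows that have no matching purchases rows

Fix: Use LEFT JOIN so parents without children still appear (COUNT(c.id) gives 0)

Corrected query:
SELECT p.name, COUNT(c.id) FROM customers p LEFT JOIN purchases c ON c.customer_id = p.id GROUP BY p.name

Result:
name  | COUNT(c.id)
------+------------
Alice | 1          
Dave  | 2          
Eve   | 0          
Frank | 1          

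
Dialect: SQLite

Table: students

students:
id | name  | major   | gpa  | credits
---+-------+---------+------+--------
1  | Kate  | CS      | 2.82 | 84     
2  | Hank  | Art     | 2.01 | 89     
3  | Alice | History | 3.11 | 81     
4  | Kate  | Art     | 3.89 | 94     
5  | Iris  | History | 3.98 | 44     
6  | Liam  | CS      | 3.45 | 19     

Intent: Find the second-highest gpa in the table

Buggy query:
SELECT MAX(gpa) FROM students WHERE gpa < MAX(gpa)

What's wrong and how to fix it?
Bug: MAX(gpa) on the right of the comparison is an aggregate-in-WHERE error

Fix: Put the inner MAX in a scalar subquery

Corrected query:
SELECT MAX(gpa) FROM students WHERE gpa < (SELECT MAX(gpa) FROM students)

Result:
MAX(gpa)
--------
3.89    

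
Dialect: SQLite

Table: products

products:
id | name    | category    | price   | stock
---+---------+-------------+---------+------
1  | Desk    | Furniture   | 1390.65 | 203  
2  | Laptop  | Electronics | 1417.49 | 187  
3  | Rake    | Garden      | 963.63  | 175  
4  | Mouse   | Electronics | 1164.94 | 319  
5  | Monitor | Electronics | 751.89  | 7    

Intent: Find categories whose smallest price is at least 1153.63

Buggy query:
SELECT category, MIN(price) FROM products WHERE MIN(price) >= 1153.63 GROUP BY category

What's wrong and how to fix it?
Bug: Aggregates like MIN are computed per group after WHERE runs

Fix: Replace WHERE with HAVING after the GROUP BY

Corrected query:
SELECT category, MIN(price) FROM products GROUP BY category HAVING MIN(price) >= 1153.63

Result:
category  | MIN(price)
----------+-----------
Furniture | 1390.65   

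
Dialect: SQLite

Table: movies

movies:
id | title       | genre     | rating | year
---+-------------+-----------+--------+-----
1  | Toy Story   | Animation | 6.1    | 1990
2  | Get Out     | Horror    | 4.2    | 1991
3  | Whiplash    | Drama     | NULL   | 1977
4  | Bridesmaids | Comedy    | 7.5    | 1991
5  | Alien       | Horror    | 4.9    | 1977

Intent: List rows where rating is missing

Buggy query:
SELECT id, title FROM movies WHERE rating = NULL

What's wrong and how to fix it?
Bug: '= NULL' is always unknown in SQL three-valued logic, so no rows match

Fix: Use IS NULL to test for NULL

Corrected query:
SELECT id, title FROM movies WHERE rating IS NULL

Result:
id | title   
---+---------
3  | Whiplash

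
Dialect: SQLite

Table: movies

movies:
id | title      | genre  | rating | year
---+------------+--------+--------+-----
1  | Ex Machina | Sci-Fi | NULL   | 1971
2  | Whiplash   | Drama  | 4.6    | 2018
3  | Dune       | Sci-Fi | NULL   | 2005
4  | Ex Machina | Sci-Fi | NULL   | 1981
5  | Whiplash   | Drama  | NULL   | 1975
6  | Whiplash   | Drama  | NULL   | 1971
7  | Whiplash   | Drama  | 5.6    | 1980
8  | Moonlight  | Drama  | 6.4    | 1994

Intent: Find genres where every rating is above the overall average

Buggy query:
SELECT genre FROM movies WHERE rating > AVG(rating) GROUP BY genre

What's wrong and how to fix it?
Bug: AVG() is an aggregate; it can't sit directly in WHERE

Fix: Compute the overall average in a scalar subquery and compare each group's MIN against it in HAVING

Corrected query:
SELECT genre FROM movies GROUP BY genre HAVING MIN(rating) > (SELECT AVG(rating) FROM movies)

Result:
(no rows)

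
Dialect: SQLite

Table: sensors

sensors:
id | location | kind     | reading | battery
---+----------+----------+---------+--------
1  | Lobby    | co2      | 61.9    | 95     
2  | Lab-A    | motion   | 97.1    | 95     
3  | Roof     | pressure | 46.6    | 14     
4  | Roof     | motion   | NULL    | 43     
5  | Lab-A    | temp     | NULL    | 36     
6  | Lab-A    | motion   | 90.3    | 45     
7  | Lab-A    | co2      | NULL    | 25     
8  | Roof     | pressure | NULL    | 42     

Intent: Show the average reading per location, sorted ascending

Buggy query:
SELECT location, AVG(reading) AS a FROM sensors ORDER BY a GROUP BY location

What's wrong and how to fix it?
Bug: GROUP BY must precede ORDER BY

Fix: Reorder: SELECT … FROM … GROUP BY … ORDER BY …

Corrected query:
SELECT location, AVG(reading) AS a FROM sensors GROUP BY location ORDER BY a

Result:
location | a   
---------+-----
Roof     | 46.6
Lobby    | 61.9
Lab-A    | 93.7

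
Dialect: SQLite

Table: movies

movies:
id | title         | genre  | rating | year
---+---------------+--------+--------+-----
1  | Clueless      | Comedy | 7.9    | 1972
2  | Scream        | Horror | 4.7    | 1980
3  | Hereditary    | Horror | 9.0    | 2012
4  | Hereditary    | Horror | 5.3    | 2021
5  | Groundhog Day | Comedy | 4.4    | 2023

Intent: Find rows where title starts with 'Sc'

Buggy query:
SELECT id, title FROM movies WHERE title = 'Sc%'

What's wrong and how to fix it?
Bug: Wildcards only work with LIKE; '=' treats '%' as a literal character

Fix: Replace '=' with LIKE so 'Sc%' is treated as a pattern

Corrected query:
SELECT id, title FROM movies WHERE title LIKE 'Sc%'

Result:
id | title 
---+-------
2  | Scream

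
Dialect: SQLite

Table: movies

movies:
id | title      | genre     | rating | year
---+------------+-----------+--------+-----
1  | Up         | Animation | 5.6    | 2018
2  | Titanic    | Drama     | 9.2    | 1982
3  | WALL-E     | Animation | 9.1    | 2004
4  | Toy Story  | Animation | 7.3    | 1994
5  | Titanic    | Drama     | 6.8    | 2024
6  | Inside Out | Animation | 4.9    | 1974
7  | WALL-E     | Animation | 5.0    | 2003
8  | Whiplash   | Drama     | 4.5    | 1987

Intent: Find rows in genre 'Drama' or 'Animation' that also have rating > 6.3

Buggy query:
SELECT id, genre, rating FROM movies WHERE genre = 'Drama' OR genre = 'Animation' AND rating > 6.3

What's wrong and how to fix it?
Bug: AND binds tighter than OR, so this parses as genre = 'Drama' OR (genre = 'Animation' AND rating > 6.3)

Fix: Group the OR with parentheses (or use IN), then AND the threshold

Corrected query:
SELECT id, genre, rating FROM movies WHERE (genre = 'Drama' OR genre = 'Animation') AND rating > 6.3

Result:
id | genre     | rating
---+-----------+-------
2  | Drama     | 9.2   
3  | Animation | 9.1   
4  | Animation | 7.3   
5  | Drama     | 6.8   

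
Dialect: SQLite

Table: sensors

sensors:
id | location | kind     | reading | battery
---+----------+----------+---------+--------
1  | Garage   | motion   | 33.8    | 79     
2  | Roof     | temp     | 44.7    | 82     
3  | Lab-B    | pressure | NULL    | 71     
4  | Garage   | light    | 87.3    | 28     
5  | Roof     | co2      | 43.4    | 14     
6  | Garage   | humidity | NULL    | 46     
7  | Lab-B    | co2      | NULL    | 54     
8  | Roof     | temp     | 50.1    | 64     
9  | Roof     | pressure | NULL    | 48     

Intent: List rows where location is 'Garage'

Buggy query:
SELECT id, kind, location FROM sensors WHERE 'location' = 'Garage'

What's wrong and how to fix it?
Bug: 'location' in single quotes is a string literal, not the column; the comparison is literal-vs-literal and never true

Fix: Reference the column as location without single quotes

Corrected query:
SELECT id, kind, location FROM sensors WHERE location = 'Garage'

Result:
id | kind     | location
---+----------+---------
1  | motion   | Garage  
4  | light    | Garage  
6  | humidity | Garage  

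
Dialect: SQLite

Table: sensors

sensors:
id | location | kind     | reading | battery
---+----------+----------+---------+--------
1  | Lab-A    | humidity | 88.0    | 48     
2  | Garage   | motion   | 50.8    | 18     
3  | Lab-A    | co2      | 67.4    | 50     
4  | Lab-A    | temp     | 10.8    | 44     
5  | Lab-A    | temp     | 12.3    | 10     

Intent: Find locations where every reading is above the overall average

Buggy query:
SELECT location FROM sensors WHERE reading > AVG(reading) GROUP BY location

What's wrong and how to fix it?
Bug: AVG() is an aggregate; it can't sit directly in WHERE

Fix: Use a subquery for AVG and a HAVING MIN(...) filter so the condition holds for every row in the group

Corrected query:
SELECT location FROM sensors GROUP BY location HAVING MIN(reading) > (SELECT AVG(reading) FROM sensors)

Result:
location
--------
Garage  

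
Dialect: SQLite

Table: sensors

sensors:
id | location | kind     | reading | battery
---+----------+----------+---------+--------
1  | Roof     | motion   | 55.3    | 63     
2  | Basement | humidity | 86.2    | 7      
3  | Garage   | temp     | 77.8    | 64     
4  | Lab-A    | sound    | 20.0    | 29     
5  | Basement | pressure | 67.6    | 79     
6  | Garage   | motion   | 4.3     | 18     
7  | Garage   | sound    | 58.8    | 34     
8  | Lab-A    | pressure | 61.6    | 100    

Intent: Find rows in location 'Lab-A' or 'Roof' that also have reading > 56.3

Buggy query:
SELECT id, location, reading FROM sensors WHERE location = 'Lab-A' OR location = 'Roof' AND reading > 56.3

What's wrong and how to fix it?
Bug: AND binds tighter than OR, so this parses as location = 'Lab-A' OR (location = 'Roof' AND reading > 56.3)

Fix: Add parentheses around the OR so the AND applies to both alternatives

Corrected query:
SELECT id, location, reading FROM sensors WHERE (location = 'Lab-A' OR location = 'Roof') AND reading > 56.3

Result:
id | location | reading
---+----------+--------
8  | Lab-A    | 61.6   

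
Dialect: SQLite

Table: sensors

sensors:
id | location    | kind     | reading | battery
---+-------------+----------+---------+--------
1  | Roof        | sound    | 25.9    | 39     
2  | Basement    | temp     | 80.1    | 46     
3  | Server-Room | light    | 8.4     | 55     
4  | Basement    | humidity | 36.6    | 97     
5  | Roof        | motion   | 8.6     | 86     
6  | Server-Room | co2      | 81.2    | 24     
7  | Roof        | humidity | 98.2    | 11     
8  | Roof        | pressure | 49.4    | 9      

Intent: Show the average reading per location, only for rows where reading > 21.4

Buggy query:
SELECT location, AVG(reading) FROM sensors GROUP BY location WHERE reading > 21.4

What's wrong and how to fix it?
Bug: Row-level WHERE must come before GROUP BY in the clause order

Fix: Move the WHERE clause before GROUP BY

Corrected query:
SELECT location, AVG(reading) FROM sensors WHERE reading > 21.4 GROUP BY location

Result:
location    | AVG(reading)
------------+-------------
Basement    | 58.35       
Roof        | 57.833333   
Server-Room | 81.2        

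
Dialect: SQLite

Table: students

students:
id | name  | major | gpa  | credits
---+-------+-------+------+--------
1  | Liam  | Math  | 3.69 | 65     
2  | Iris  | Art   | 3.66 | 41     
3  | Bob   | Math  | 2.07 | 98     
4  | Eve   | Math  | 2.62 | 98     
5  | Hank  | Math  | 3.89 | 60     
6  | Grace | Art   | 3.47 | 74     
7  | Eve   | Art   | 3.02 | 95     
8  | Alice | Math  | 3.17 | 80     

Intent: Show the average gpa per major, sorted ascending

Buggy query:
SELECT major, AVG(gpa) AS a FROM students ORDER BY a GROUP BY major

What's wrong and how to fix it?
Bug: ORDER BY appears before GROUP BY; SQL clause order requires GROUP BY first

Fix: Reorder: SELECT … FROM … GROUP BY … ORDER BY …

Corrected query:
SELECT major, AVG(gpa) AS a FROM students GROUP BY major ORDER BY a

Result:
major | a       
------+---------
Math  | 3.088   
Art   | 3.383333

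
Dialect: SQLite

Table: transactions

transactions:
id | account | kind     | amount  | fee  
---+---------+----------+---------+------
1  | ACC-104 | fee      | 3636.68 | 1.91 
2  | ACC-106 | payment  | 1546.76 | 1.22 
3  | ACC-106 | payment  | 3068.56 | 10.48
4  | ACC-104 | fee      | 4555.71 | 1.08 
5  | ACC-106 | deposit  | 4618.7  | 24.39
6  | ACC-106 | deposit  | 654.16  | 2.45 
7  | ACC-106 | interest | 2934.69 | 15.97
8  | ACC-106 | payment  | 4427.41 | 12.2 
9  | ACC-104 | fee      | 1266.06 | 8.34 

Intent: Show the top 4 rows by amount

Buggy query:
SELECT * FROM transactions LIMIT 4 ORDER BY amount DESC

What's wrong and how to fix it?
Bug: LIMIT must come after ORDER BY

Fix: Swap the clauses: ORDER BY first, then LIMIT

Corrected query:
SELECT * FROM transactions ORDER BY amount DESC LIMIT 4

Result:
id | account | kind    | amount  | fee  
---+---------+---------+---------+------
5  | ACC-106 | deposit | 4618.7  | 24.39
4  | ACC-104 | fee     | 4555.71 | 1.08 
8  | ACC-106 | payment | 4427.41 | 12.2 
1  | ACC-104 | fee     | 3636.68 | 1.91 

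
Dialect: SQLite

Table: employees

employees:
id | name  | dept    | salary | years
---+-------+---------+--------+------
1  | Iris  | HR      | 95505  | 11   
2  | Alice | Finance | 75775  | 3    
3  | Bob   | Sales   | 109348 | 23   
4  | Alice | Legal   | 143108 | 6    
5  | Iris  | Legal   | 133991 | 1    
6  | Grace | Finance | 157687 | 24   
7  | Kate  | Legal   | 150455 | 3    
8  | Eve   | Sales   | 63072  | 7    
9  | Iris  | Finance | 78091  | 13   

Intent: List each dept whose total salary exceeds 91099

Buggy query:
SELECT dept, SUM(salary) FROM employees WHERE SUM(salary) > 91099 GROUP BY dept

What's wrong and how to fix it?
Bug: SUM(salary) is an aggregate, but WHERE filters rows before aggregation

Fix: Use HAVING (which filters groups after aggregation) instead of WHERE

Corrected query:
SELECT dept, SUM(salary) FROM employees GROUP BY dept HAVING SUM(salary) > 91099

Result:
dept    | SUM(salary)
--------+------------
Finance | 311553     
HR      | 95505      
Legal   | 427554     
Sales   | 172420     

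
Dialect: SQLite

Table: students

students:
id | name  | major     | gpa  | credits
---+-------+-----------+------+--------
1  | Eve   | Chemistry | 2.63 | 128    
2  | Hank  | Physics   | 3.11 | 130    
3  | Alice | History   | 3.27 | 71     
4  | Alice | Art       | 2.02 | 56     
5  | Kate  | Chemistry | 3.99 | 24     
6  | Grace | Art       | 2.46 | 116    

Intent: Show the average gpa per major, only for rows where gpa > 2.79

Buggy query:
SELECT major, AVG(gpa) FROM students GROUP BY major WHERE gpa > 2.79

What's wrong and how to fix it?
Bug: WHERE cannot follow GROUP BY

Fix: Move the WHERE clause before GROUP BY

Corrected query:
SELECT major, AVG(gpa) FROM students WHERE gpa > 2.79 GROUP BY major

Result:
major     | AVG(gpa)
----------+---------
Chemistry | 3.99    
History   | 3.27    
Physics   | 3.11    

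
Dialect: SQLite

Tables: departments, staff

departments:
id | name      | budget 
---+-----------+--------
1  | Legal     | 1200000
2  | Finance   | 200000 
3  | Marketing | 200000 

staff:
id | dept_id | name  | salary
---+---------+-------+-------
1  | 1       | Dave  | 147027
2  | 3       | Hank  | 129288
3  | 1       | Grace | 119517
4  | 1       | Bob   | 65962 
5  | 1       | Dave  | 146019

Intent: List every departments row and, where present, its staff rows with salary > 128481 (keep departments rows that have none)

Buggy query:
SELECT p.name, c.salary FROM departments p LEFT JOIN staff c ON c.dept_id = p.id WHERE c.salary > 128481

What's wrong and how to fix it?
Bug: Filtering c.salary in WHERE discards the NULL rows produced by LEFT JOIN, turning it into an inner join

Fix: Put 'c.salary > 128481' in the JOIN's ON clause instead of WHERE

Corrected query:
SELECT p.name, c.salary FROM departments p LEFT JOIN staff c ON c.dept_id = p.id AND c.salary > 128481

Result:
name      | salary
----------+-------
Legal     | 146019
Legal     | 147027
Finance   | NULL  
Marketing | 129288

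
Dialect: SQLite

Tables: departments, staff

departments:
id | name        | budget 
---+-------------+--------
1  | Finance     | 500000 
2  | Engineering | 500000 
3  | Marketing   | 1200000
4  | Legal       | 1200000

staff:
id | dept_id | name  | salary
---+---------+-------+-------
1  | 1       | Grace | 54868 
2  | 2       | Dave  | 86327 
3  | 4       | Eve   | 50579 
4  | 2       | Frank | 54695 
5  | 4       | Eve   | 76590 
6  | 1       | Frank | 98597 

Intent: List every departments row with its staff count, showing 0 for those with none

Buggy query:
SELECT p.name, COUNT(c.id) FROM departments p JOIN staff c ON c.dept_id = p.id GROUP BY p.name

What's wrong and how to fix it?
Bug: INNER JOIN drops departments rows that have no matching staff rows

Fix: Use LEFT JOIN so parents without children still appear (COUNT(c.id) gives 0)

Corrected query:
SELECT p.name, COUNT(c.id) FROM departments p LEFT JOIN staff c ON c.dept_id = p.id GROUP BY p.name

Result:
name        | COUNT(c.id)
------------+------------
Engineering | 2          
Finance     | 2          
Legal       | 2          
Marketing   | 0          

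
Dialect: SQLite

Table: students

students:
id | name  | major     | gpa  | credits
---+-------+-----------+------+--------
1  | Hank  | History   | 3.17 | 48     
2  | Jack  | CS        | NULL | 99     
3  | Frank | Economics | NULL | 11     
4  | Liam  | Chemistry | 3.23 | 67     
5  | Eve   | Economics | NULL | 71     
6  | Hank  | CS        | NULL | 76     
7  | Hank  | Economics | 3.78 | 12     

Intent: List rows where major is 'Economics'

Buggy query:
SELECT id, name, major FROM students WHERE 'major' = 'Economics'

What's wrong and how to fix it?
Bug: Single quotes denote string literals in SQL; the column name is being compared as a constant string

Fix: Remove the quotes around the column name (or use double quotes for an identifier)

Corrected query:
SELECT id, name, major FROM students WHERE major = 'Economics'

Result:
id | name  | major    
---+-------+----------
3  | Frank | Economics
5  | Eve   | Economics
7  | Hank  | Economics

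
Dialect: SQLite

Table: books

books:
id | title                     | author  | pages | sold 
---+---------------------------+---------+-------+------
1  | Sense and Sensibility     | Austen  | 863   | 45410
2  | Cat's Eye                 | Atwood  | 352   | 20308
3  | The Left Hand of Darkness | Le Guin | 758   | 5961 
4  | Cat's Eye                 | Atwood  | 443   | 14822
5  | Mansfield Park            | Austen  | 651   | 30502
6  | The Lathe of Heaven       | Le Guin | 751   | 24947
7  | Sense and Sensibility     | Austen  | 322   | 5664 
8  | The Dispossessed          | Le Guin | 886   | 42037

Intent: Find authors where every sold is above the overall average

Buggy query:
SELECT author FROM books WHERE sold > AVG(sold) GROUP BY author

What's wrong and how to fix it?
Bug: WHERE evaluates per row before aggregation, so AVG() is unavailable

Fix: Use a subquery for AVG and a HAVING MIN(...) filter so the condition holds for every row in the group

Corrected query:
SELECT author FROM books GROUP BY author HAVING MIN(sold) > (SELECT AVG(sold) FROM books)

Result:
(no rows)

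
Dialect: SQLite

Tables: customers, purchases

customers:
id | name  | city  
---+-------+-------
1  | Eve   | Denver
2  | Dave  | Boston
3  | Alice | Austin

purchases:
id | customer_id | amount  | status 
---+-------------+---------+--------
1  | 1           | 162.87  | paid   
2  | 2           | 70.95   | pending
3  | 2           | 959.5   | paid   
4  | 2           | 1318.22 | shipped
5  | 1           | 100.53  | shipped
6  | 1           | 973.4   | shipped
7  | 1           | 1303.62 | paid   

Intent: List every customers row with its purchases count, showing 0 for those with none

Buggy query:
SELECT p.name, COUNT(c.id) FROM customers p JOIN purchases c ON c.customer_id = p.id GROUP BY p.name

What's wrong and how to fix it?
Bug: An inner join excludes parents with zero children

Fix: Switch to LEFT JOIN to retain unmatched parent rows

Corrected query:
SELECT p.name, COUNT(c.id) FROM customers p LEFT JOIN purchases c ON c.customer_id = p.id GROUP BY p.name

Result:
name  | COUNT(c.id)
------+------------
Alice | 0          
Dave  | 3          
Eve   | 4          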